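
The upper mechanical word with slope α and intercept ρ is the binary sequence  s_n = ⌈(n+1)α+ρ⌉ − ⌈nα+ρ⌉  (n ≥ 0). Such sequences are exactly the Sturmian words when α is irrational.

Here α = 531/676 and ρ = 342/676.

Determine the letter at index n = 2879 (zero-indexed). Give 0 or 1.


(n+1)α + ρ = (2880·531 + 342) / 676 = 1529622/676
nα + ρ     = (2879·531 + 342) / 676 = 1529091/676
⌈1529622/676⌉ = 2263,  ⌈1529091/676⌉ = 2262
s_{2879} = 2263 − 2262 = 1

1


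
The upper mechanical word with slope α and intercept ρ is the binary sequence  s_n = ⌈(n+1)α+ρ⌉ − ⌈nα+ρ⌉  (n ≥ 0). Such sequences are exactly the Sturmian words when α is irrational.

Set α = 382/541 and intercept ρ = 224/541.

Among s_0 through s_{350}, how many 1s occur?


#1s = Σ_{n=0}^{350} s_n = Σ_{n=0}^{350} (⌈(n+1)α+ρ⌉ − ⌈nα+ρ⌉)
the sum telescopes: every ⌈nα+ρ⌉ with 0 < n < 351 appears once with + and once with −, leaving ⌈351α+ρ⌉ − ⌈0·α+ρ⌉
351α + ρ = (351·382 + 224) / 541 = 134306/541
ρ = 224/541
⌈134306/541⌉ = 249,  ⌈224/541⌉ = 1
#1s = 249 − 1 = 248

248


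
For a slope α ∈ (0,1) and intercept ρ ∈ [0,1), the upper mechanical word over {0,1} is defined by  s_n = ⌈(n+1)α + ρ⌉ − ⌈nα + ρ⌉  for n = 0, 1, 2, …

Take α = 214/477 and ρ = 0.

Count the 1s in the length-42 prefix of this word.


19

#1s = Σ_{n=0}^{41} s_n = Σ_{n=0}^{41} (⌈(n+1)α+ρ⌉ − ⌈nα+ρ⌉)
the sum telescopes: every ⌈nα+ρ⌉ with 0 < n < 42 appears once with + and once with −, leaving ⌈42α+ρ⌉ − ⌈0·α+ρ⌉
42α + ρ = (42·214) / 477 = 8988/477
ρ = 0/477
⌈8988/477⌉ = 19,  ⌈0/477⌉ = 0
#1s = 19 − 0 = 19


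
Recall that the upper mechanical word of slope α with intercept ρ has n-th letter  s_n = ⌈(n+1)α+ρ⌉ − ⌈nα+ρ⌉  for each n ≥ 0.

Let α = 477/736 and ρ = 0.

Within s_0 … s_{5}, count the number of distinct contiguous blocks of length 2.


3

t_n = ⌈(n·477)/736⌉ for n = 0 … 6:
  n=0…6: ⌈0/736⌉=0 ⌈477/736⌉=1 ⌈954/736⌉=2 ⌈1431/736⌉=2 ⌈1908/736⌉=3 ⌈2385/736⌉=4 ⌈2862/736⌉=4
s_n = t_(n+1) − t_n for n = 0 … 5 gives
prefix = 110110
slide a length-2 window over [0..1] … [4..5] (5 windows); first occurrence of each distinct factor:
  [  0..  1] 11
  [  1..  2] 10
  [  2..  3] 01
  (the other 2 windows repeat one of these)
distinct factors: {01, 10, 11}
count = 3  (Sturmian bound for length 2 is 3)


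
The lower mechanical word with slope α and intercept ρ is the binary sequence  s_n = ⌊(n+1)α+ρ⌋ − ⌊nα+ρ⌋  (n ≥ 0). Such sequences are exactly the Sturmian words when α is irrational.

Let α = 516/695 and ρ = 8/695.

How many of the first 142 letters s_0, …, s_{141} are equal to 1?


105

#1s = Σ_{n=0}^{141} s_n = Σ_{n=0}^{141} (⌊(n+1)α+ρ⌋ − ⌊nα+ρ⌋)
the sum telescopes: every ⌊nα+ρ⌋ with 0 < n < 142 appears once with + and once with −, leaving ⌊142α+ρ⌋ − ⌊0·α+ρ⌋
142α + ρ = (142·516 + 8) / 695 = 73280/695
ρ = 8/695
⌊73280/695⌋ = 105,  ⌊8/695⌋ = 0
#1s = 105 − 0 = 105


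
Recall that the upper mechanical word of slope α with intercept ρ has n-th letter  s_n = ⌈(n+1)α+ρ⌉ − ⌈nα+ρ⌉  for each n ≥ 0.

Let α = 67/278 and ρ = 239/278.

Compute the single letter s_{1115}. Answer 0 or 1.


(n+1)α + ρ = (1116·67 + 239) / 278 = 75011/278
nα + ρ     = (1115·67 + 239) / 278 = 74944/278
⌈75011/278⌉ = 270,  ⌈74944/278⌉ = 270
s_{1115} = 270 − 270 = 0

0


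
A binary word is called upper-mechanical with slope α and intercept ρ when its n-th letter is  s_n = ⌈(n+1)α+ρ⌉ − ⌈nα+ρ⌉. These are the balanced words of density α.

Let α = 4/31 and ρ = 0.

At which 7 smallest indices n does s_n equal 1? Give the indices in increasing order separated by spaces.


n=0: ⌈4/31⌉−⌈0/31⌉ = 1−0 = 1  ← one
n=1: ⌈8/31⌉−⌈4/31⌉ = 1−1 = 0
n=2: ⌈12/31⌉−⌈8/31⌉ = 1−1 = 0
n=3: ⌈16/31⌉−⌈12/31⌉ = 1−1 = 0
n=4: ⌈20/31⌉−⌈16/31⌉ = 1−1 = 0
n=5: ⌈24/31⌉−⌈20/31⌉ = 1−1 = 0
n=6: ⌈28/31⌉−⌈24/31⌉ = 1−1 = 0
n=7: ⌈32/31⌉−⌈28/31⌉ = 2−1 = 1  ← one
n=8: ⌈36/31⌉−⌈32/31⌉ = 2−2 = 0
n=9: ⌈40/31⌉−⌈36/31⌉ = 2−2 = 0
n=10: ⌈44/31⌉−⌈40/31⌉ = 2−2 = 0
n=11: ⌈48/31⌉−⌈44/31⌉ = 2−2 = 0
n=12: ⌈52/31⌉−⌈48/31⌉ = 2−2 = 0
n=13: ⌈56/31⌉−⌈52/31⌉ = 2−2 = 0
n=14: ⌈60/31⌉−⌈56/31⌉ = 2−2 = 0
n=15: ⌈64/31⌉−⌈60/31⌉ = 3−2 = 1  ← one
n=16: ⌈68/31⌉−⌈64/31⌉ = 3−3 = 0
n=17: ⌈72/31⌉−⌈68/31⌉ = 3−3 = 0
n=18: ⌈76/31⌉−⌈72/31⌉ = 3−3 = 0
n=19: ⌈80/31⌉−⌈76/31⌉ = 3−3 = 0
n=20: ⌈84/31⌉−⌈80/31⌉ = 3−3 = 0
n=21: ⌈88/31⌉−⌈84/31⌉ = 3−3 = 0
n=22: ⌈92/31⌉−⌈88/31⌉ = 3−3 = 0
n=23: ⌈96/31⌉−⌈92/31⌉ = 4−3 = 1  ← one
n=24: ⌈100/31⌉−⌈96/31⌉ = 4−4 = 0
n=25: ⌈104/31⌉−⌈100/31⌉ = 4−4 = 0
n=26: ⌈108/31⌉−⌈104/31⌉ = 4−4 = 0
n=27: ⌈112/31⌉−⌈108/31⌉ = 4−4 = 0
n=28: ⌈116/31⌉−⌈112/31⌉ = 4−4 = 0
n=29: ⌈120/31⌉−⌈116/31⌉ = 4−4 = 0
n=30: ⌈124/31⌉−⌈120/31⌉ = 4−4 = 0
n=31: ⌈128/31⌉−⌈124/31⌉ = 5−4 = 1  ← one
n=32: ⌈132/31⌉−⌈128/31⌉ = 5−5 = 0
n=33: ⌈136/31⌉−⌈132/31⌉ = 5−5 = 0
n=34: ⌈140/31⌉−⌈136/31⌉ = 5−5 = 0
n=35: ⌈144/31⌉−⌈140/31⌉ = 5−5 = 0
n=36: ⌈148/31⌉−⌈144/31⌉ = 5−5 = 0
n=37: ⌈152/31⌉−⌈148/31⌉ = 5−5 = 0
n=38: ⌈156/31⌉−⌈152/31⌉ = 6−5 = 1  ← one
n=39: ⌈160/31⌉−⌈156/31⌉ = 6−6 = 0
n=40: ⌈164/31⌉−⌈160/31⌉ = 6−6 = 0
n=41: ⌈168/31⌉−⌈164/31⌉ = 6−6 = 0
n=42: ⌈172/31⌉−⌈168/31⌉ = 6−6 = 0
n=43: ⌈176/31⌉−⌈172/31⌉ = 6−6 = 0
n=44: ⌈180/31⌉−⌈176/31⌉ = 6−6 = 0
n=45: ⌈184/31⌉−⌈180/31⌉ = 6−6 = 0
n=46: ⌈188/31⌉−⌈184/31⌉ = 7−6 = 1  ← one
positions of the first 7 ones: 0 7 15 23 31 38 46

0 7 15 23 31 38 46


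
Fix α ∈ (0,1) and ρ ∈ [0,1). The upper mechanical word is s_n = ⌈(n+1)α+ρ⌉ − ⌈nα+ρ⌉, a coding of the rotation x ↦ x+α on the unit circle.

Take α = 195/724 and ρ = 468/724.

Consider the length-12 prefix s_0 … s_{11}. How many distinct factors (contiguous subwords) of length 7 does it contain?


6

t_n = ⌈(n·195+468)/724⌉ for n = 0 … 12:
  n=0…9: ⌈468/724⌉=1 ⌈663/724⌉=1 ⌈858/724⌉=2 ⌈1053/724⌉=2 ⌈1248/724⌉=2 ⌈1443/724⌉=2 ⌈1638/724⌉=3 ⌈1833/724⌉=3 ⌈2028/724⌉=3 ⌈2223/724⌉=4
  n=10…12: ⌈2418/724⌉=4 ⌈2613/724⌉=4 ⌈2808/724⌉=4
s_n = t_(n+1) − t_n for n = 0 … 11 gives
prefix = 010001001000
slide a length-7 window over [0..6] … [5..11] (6 windows); first occurrence of each distinct factor:
  [  0..  6] 0100010
  [  1..  7] 1000100
  [  2..  8] 0001001
  [  3..  9] 0010010
  [  4.. 10] 0100100
  [  5.. 11] 1001000
distinct factors: {0001001, 0010010, 0100010, 0100100, 1000100, 1001000}
count = 6  (Sturmian bound for length 7 is 8)


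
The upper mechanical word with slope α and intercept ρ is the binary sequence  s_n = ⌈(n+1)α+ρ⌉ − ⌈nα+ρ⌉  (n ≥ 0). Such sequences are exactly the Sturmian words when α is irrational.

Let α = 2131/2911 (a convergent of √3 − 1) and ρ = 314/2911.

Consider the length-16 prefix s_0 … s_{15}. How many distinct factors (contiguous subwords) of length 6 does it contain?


7

t_n = ⌈(n·2131+314)/2911⌉ for n = 0 … 16:
  n=0…9: ⌈314/2911⌉=1 ⌈2445/2911⌉=1 ⌈4576/2911⌉=2 ⌈6707/2911⌉=3 ⌈8838/2911⌉=4 ⌈10969/2911⌉=4 ⌈13100/2911⌉=5 ⌈15231/2911⌉=6 ⌈17362/2911⌉=6 ⌈19493/2911⌉=7
  n=10…16: ⌈21624/2911⌉=8 ⌈23755/2911⌉=9 ⌈25886/2911⌉=9 ⌈28017/2911⌉=10 ⌈30148/2911⌉=11 ⌈32279/2911⌉=12 ⌈34410/2911⌉=12
s_n = t_(n+1) − t_n for n = 0 … 15 gives
prefix = 0111011011101110
slide a length-6 window over [0..5] … [10..15] (11 windows); first occurrence of each distinct factor:
  [  0..  5] 011101
  [  1..  6] 111011
  [  2..  7] 110110
  [  3..  8] 101101
  [  4..  9] 011011
  [  5.. 10] 110111
  [  6.. 11] 101110
  (the other 4 windows repeat one of these)
distinct factors: {011011, 011101, 101101, 101110, 110110, 110111, 111011}
count = 7  (Sturmian bound for length 6 is 7)


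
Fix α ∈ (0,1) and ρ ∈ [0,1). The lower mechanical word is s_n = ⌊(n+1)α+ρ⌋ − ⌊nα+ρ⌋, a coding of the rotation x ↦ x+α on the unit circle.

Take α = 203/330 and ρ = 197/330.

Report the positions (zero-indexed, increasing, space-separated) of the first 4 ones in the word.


0 2 3 5

n=0: ⌊400/330⌋−⌊197/330⌋ = 1−0 = 1  ← one
n=1: ⌊603/330⌋−⌊400/330⌋ = 1−1 = 0
n=2: ⌊806/330⌋−⌊603/330⌋ = 2−1 = 1  ← one
n=3: ⌊1009/330⌋−⌊806/330⌋ = 3−2 = 1  ← one
n=4: ⌊1212/330⌋−⌊1009/330⌋ = 3−3 = 0
n=5: ⌊1415/330⌋−⌊1212/330⌋ = 4−3 = 1  ← one
positions of the first 4 ones: 0 2 3 5


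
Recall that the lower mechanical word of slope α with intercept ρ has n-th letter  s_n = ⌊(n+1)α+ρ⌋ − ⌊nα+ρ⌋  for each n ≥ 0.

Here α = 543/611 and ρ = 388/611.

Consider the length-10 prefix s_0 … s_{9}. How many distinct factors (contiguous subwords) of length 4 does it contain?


5

t_n = ⌊(n·543+388)/611⌋ for n = 0 … 10:
  n=0…9: ⌊388/611⌋=0 ⌊931/611⌋=1 ⌊1474/611⌋=2 ⌊2017/611⌋=3 ⌊2560/611⌋=4 ⌊3103/611⌋=5 ⌊3646/611⌋=5 ⌊4189/611⌋=6 ⌊4732/611⌋=7 ⌊5275/611⌋=8
  n=10: ⌊5818/611⌋=9
s_n = t_(n+1) − t_n for n = 0 … 9 gives
prefix = 1111101111
slide a length-4 window over [0..3] … [6..9] (7 windows); first occurrence of each distinct factor:
  [  0..  3] 1111
  [  2..  5] 1110
  [  3..  6] 1101
  [  4..  7] 1011
  [  5..  8] 0111
  (the other 2 windows repeat one of these)
distinct factors: {0111, 1011, 1101, 1110, 1111}
count = 5  (Sturmian bound for length 4 is 5)


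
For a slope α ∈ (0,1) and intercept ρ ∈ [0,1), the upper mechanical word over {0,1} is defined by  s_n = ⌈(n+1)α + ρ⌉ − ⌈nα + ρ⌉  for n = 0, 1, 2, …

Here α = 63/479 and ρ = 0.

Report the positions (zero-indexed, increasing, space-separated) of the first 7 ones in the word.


n=0: ⌈63/479⌉−⌈0/479⌉ = 1−0 = 1  ← one
n=1: ⌈126/479⌉−⌈63/479⌉ = 1−1 = 0
n=2: ⌈189/479⌉−⌈126/479⌉ = 1−1 = 0
n=3: ⌈252/479⌉−⌈189/479⌉ = 1−1 = 0
n=4: ⌈315/479⌉−⌈252/479⌉ = 1−1 = 0
n=5: ⌈378/479⌉−⌈315/479⌉ = 1−1 = 0
n=6: ⌈441/479⌉−⌈378/479⌉ = 1−1 = 0
n=7: ⌈504/479⌉−⌈441/479⌉ = 2−1 = 1  ← one
n=8: ⌈567/479⌉−⌈504/479⌉ = 2−2 = 0
n=9: ⌈630/479⌉−⌈567/479⌉ = 2−2 = 0
n=10: ⌈693/479⌉−⌈630/479⌉ = 2−2 = 0
n=11: ⌈756/479⌉−⌈693/479⌉ = 2−2 = 0
n=12: ⌈819/479⌉−⌈756/479⌉ = 2−2 = 0
n=13: ⌈882/479⌉−⌈819/479⌉ = 2−2 = 0
n=14: ⌈945/479⌉−⌈882/479⌉ = 2−2 = 0
n=15: ⌈1008/479⌉−⌈945/479⌉ = 3−2 = 1  ← one
n=16: ⌈1071/479⌉−⌈1008/479⌉ = 3−3 = 0
n=17: ⌈1134/479⌉−⌈1071/479⌉ = 3−3 = 0
n=18: ⌈1197/479⌉−⌈1134/479⌉ = 3−3 = 0
n=19: ⌈1260/479⌉−⌈1197/479⌉ = 3−3 = 0
n=20: ⌈1323/479⌉−⌈1260/479⌉ = 3−3 = 0
n=21: ⌈1386/479⌉−⌈1323/479⌉ = 3−3 = 0
n=22: ⌈1449/479⌉−⌈1386/479⌉ = 4−3 = 1  ← one
n=23: ⌈1512/479⌉−⌈1449/479⌉ = 4−4 = 0
n=24: ⌈1575/479⌉−⌈1512/479⌉ = 4−4 = 0
n=25: ⌈1638/479⌉−⌈1575/479⌉ = 4−4 = 0
n=26: ⌈1701/479⌉−⌈1638/479⌉ = 4−4 = 0
n=27: ⌈1764/479⌉−⌈1701/479⌉ = 4−4 = 0
n=28: ⌈1827/479⌉−⌈1764/479⌉ = 4−4 = 0
n=29: ⌈1890/479⌉−⌈1827/479⌉ = 4−4 = 0
n=30: ⌈1953/479⌉−⌈1890/479⌉ = 5−4 = 1  ← one
n=31: ⌈2016/479⌉−⌈1953/479⌉ = 5−5 = 0
n=32: ⌈2079/479⌉−⌈2016/479⌉ = 5−5 = 0
n=33: ⌈2142/479⌉−⌈2079/479⌉ = 5−5 = 0
n=34: ⌈2205/479⌉−⌈2142/479⌉ = 5−5 = 0
n=35: ⌈2268/479⌉−⌈2205/479⌉ = 5−5 = 0
n=36: ⌈2331/479⌉−⌈2268/479⌉ = 5−5 = 0
n=37: ⌈2394/479⌉−⌈2331/479⌉ = 5−5 = 0
n=38: ⌈2457/479⌉−⌈2394/479⌉ = 6−5 = 1  ← one
n=39: ⌈2520/479⌉−⌈2457/479⌉ = 6−6 = 0
n=40: ⌈2583/479⌉−⌈2520/479⌉ = 6−6 = 0
n=41: ⌈2646/479⌉−⌈2583/479⌉ = 6−6 = 0
n=42: ⌈2709/479⌉−⌈2646/479⌉ = 6−6 = 0
n=43: ⌈2772/479⌉−⌈2709/479⌉ = 6−6 = 0
n=44: ⌈2835/479⌉−⌈2772/479⌉ = 6−6 = 0
n=45: ⌈2898/479⌉−⌈2835/479⌉ = 7−6 = 1  ← one
positions of the first 7 ones: 0 7 15 22 30 38 45

0 7 15 22 30 38 45


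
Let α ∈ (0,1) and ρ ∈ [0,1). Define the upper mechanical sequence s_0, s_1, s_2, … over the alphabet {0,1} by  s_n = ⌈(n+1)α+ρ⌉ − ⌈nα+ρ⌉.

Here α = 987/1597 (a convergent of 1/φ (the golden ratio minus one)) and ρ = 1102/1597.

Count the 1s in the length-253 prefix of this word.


#1s = Σ_{n=0}^{252} s_n = Σ_{n=0}^{252} (⌈(n+1)α+ρ⌉ − ⌈nα+ρ⌉)
the sum telescopes: every ⌈nα+ρ⌉ with 0 < n < 253 appears once with + and once with −, leaving ⌈253α+ρ⌉ − ⌈0·α+ρ⌉
253α + ρ = (253·987 + 1102) / 1597 = 250813/1597
ρ = 1102/1597
⌈250813/1597⌉ = 158,  ⌈1102/1597⌉ = 1
#1s = 158 − 1 = 157

157


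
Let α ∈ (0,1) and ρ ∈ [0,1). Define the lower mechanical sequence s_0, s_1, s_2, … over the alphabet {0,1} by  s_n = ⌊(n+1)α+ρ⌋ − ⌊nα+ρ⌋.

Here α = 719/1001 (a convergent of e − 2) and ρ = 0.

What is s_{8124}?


1

(n+1)α + ρ = (8125·719) / 1001 = 5841875/1001
nα + ρ     = (8124·719) / 1001 = 5841156/1001
⌊5841875/1001⌋ = 5836,  ⌊5841156/1001⌋ = 5835
s_{8124} = 5836 − 5835 = 1


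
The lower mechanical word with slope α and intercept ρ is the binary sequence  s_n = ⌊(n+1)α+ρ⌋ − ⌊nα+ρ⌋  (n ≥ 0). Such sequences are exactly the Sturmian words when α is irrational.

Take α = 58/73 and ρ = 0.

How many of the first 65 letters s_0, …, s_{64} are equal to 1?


51

#1s = Σ_{n=0}^{64} s_n = Σ_{n=0}^{64} (⌊(n+1)α+ρ⌋ − ⌊nα+ρ⌋)
the sum telescopes: every ⌊nα+ρ⌋ with 0 < n < 65 appears once with + and once with −, leaving ⌊65α+ρ⌋ − ⌊0·α+ρ⌋
65α + ρ = (65·58) / 73 = 3770/73
ρ = 0/73
⌊3770/73⌋ = 51,  ⌊0/73⌋ = 0
#1s = 51 − 0 = 51


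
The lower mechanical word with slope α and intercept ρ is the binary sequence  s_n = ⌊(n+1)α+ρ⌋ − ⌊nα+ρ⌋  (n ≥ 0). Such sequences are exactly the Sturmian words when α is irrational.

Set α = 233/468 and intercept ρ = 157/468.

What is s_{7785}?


(n+1)α + ρ = (7786·233 + 157) / 468 = 1814295/468
nα + ρ     = (7785·233 + 157) / 468 = 1814062/468
⌊1814295/468⌋ = 3876,  ⌊1814062/468⌋ = 3876
s_{7785} = 3876 − 3876 = 0

0


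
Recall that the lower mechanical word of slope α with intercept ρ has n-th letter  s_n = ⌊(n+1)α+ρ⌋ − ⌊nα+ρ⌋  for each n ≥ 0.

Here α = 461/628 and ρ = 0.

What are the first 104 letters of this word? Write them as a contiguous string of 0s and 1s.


n=0: ⌊(1·461)/628⌋ − ⌊(0·461)/628⌋ = ⌊461/628⌋ − ⌊0/628⌋ = 0 − 0 = 0
n=1: ⌊(2·461)/628⌋ − ⌊(1·461)/628⌋ = ⌊922/628⌋ − ⌊461/628⌋ = 1 − 0 = 1
n=2: ⌊(3·461)/628⌋ − ⌊(2·461)/628⌋ = ⌊1383/628⌋ − ⌊922/628⌋ = 2 − 1 = 1
n=3: ⌊(4·461)/628⌋ − ⌊(3·461)/628⌋ = ⌊1844/628⌋ − ⌊1383/628⌋ = 2 − 2 = 0
n=4: ⌊(5·461)/628⌋ − ⌊(4·461)/628⌋ = ⌊2305/628⌋ − ⌊1844/628⌋ = 3 − 2 = 1
n=5: ⌊(6·461)/628⌋ − ⌊(5·461)/628⌋ = ⌊2766/628⌋ − ⌊2305/628⌋ = 4 − 3 = 1
n=6: ⌊(7·461)/628⌋ − ⌊(6·461)/628⌋ = ⌊3227/628⌋ − ⌊2766/628⌋ = 5 − 4 = 1
n=7: ⌊(8·461)/628⌋ − ⌊(7·461)/628⌋ = ⌊3688/628⌋ − ⌊3227/628⌋ = 5 − 5 = 0
n=8: ⌊(9·461)/628⌋ − ⌊(8·461)/628⌋ = ⌊4149/628⌋ − ⌊3688/628⌋ = 6 − 5 = 1
n=9: ⌊(10·461)/628⌋ − ⌊(9·461)/628⌋ = ⌊4610/628⌋ − ⌊4149/628⌋ = 7 − 6 = 1
n=10: ⌊(11·461)/628⌋ − ⌊(10·461)/628⌋ = ⌊5071/628⌋ − ⌊4610/628⌋ = 8 − 7 = 1
n=11: ⌊(12·461)/628⌋ − ⌊(11·461)/628⌋ = ⌊5532/628⌋ − ⌊5071/628⌋ = 8 − 8 = 0
n=12: ⌊(13·461)/628⌋ − ⌊(12·461)/628⌋ = ⌊5993/628⌋ − ⌊5532/628⌋ = 9 − 8 = 1
n=13: ⌊(14·461)/628⌋ − ⌊(13·461)/628⌋ = ⌊6454/628⌋ − ⌊5993/628⌋ = 10 − 9 = 1
n=14: ⌊(15·461)/628⌋ − ⌊(14·461)/628⌋ = ⌊6915/628⌋ − ⌊6454/628⌋ = 11 − 10 = 1
n=15: ⌊(16·461)/628⌋ − ⌊(15·461)/628⌋ = ⌊7376/628⌋ − ⌊6915/628⌋ = 11 − 11 = 0
n=16: ⌊(17·461)/628⌋ − ⌊(16·461)/628⌋ = ⌊7837/628⌋ − ⌊7376/628⌋ = 12 − 11 = 1
n=17: ⌊(18·461)/628⌋ − ⌊(17·461)/628⌋ = ⌊8298/628⌋ − ⌊7837/628⌋ = 13 − 12 = 1
n=18: ⌊(19·461)/628⌋ − ⌊(18·461)/628⌋ = ⌊8759/628⌋ − ⌊8298/628⌋ = 13 − 13 = 0
n=19: ⌊(20·461)/628⌋ − ⌊(19·461)/628⌋ = ⌊9220/628⌋ − ⌊8759/628⌋ = 14 − 13 = 1
n=20: ⌊(21·461)/628⌋ − ⌊(20·461)/628⌋ = ⌊9681/628⌋ − ⌊9220/628⌋ = 15 − 14 = 1
n=21: ⌊(22·461)/628⌋ − ⌊(21·461)/628⌋ = ⌊10142/628⌋ − ⌊9681/628⌋ = 16 − 15 = 1
n=22: ⌊(23·461)/628⌋ − ⌊(22·461)/628⌋ = ⌊10603/628⌋ − ⌊10142/628⌋ = 16 − 16 = 0
n=23: ⌊(24·461)/628⌋ − ⌊(23·461)/628⌋ = ⌊11064/628⌋ − ⌊10603/628⌋ = 17 − 16 = 1
n=24: ⌊(25·461)/628⌋ − ⌊(24·461)/628⌋ = ⌊11525/628⌋ − ⌊11064/628⌋ = 18 − 17 = 1
n=25: ⌊(26·461)/628⌋ − ⌊(25·461)/628⌋ = ⌊11986/628⌋ − ⌊11525/628⌋ = 19 − 18 = 1
n=26: ⌊(27·461)/628⌋ − ⌊(26·461)/628⌋ = ⌊12447/628⌋ − ⌊11986/628⌋ = 19 − 19 = 0
n=27: ⌊(28·461)/628⌋ − ⌊(27·461)/628⌋ = ⌊12908/628⌋ − ⌊12447/628⌋ = 20 − 19 = 1
n=28: ⌊(29·461)/628⌋ − ⌊(28·461)/628⌋ = ⌊13369/628⌋ − ⌊12908/628⌋ = 21 − 20 = 1
n=29: ⌊(30·461)/628⌋ − ⌊(29·461)/628⌋ = ⌊13830/628⌋ − ⌊13369/628⌋ = 22 − 21 = 1
n=30: ⌊(31·461)/628⌋ − ⌊(30·461)/628⌋ = ⌊14291/628⌋ − ⌊13830/628⌋ = 22 − 22 = 0
n=31: ⌊(32·461)/628⌋ − ⌊(31·461)/628⌋ = ⌊14752/628⌋ − ⌊14291/628⌋ = 23 − 22 = 1
n=32: ⌊(33·461)/628⌋ − ⌊(32·461)/628⌋ = ⌊15213/628⌋ − ⌊14752/628⌋ = 24 − 23 = 1
n=33: ⌊(34·461)/628⌋ − ⌊(33·461)/628⌋ = ⌊15674/628⌋ − ⌊15213/628⌋ = 24 − 24 = 0
n=34: ⌊(35·461)/628⌋ − ⌊(34·461)/628⌋ = ⌊16135/628⌋ − ⌊15674/628⌋ = 25 − 24 = 1
n=35: ⌊(36·461)/628⌋ − ⌊(35·461)/628⌋ = ⌊16596/628⌋ − ⌊16135/628⌋ = 26 − 25 = 1
n=36: ⌊(37·461)/628⌋ − ⌊(36·461)/628⌋ = ⌊17057/628⌋ − ⌊16596/628⌋ = 27 − 26 = 1
n=37: ⌊(38·461)/628⌋ − ⌊(37·461)/628⌋ = ⌊17518/628⌋ − ⌊17057/628⌋ = 27 − 27 = 0
n=38: ⌊(39·461)/628⌋ − ⌊(38·461)/628⌋ = ⌊17979/628⌋ − ⌊17518/628⌋ = 28 − 27 = 1
n=39: ⌊(40·461)/628⌋ − ⌊(39·461)/628⌋ = ⌊18440/628⌋ − ⌊17979/628⌋ = 29 − 28 = 1
n=40: ⌊(41·461)/628⌋ − ⌊(40·461)/628⌋ = ⌊18901/628⌋ − ⌊18440/628⌋ = 30 − 29 = 1
n=41: ⌊(42·461)/628⌋ − ⌊(41·461)/628⌋ = ⌊19362/628⌋ − ⌊18901/628⌋ = 30 − 30 = 0
n=42: ⌊(43·461)/628⌋ − ⌊(42·461)/628⌋ = ⌊19823/628⌋ − ⌊19362/628⌋ = 31 − 30 = 1
n=43: ⌊(44·461)/628⌋ − ⌊(43·461)/628⌋ = ⌊20284/628⌋ − ⌊19823/628⌋ = 32 − 31 = 1
n=44: ⌊(45·461)/628⌋ − ⌊(44·461)/628⌋ = ⌊20745/628⌋ − ⌊20284/628⌋ = 33 − 32 = 1
n=45: ⌊(46·461)/628⌋ − ⌊(45·461)/628⌋ = ⌊21206/628⌋ − ⌊20745/628⌋ = 33 − 33 = 0
n=46: ⌊(47·461)/628⌋ − ⌊(46·461)/628⌋ = ⌊21667/628⌋ − ⌊21206/628⌋ = 34 − 33 = 1
n=47: ⌊(48·461)/628⌋ − ⌊(47·461)/628⌋ = ⌊22128/628⌋ − ⌊21667/628⌋ = 35 − 34 = 1
n=48: ⌊(49·461)/628⌋ − ⌊(48·461)/628⌋ = ⌊22589/628⌋ − ⌊22128/628⌋ = 35 − 35 = 0
n=49: ⌊(50·461)/628⌋ − ⌊(49·461)/628⌋ = ⌊23050/628⌋ − ⌊22589/628⌋ = 36 − 35 = 1
n=50: ⌊(51·461)/628⌋ − ⌊(50·461)/628⌋ = ⌊23511/628⌋ − ⌊23050/628⌋ = 37 − 36 = 1
n=51: ⌊(52·461)/628⌋ − ⌊(51·461)/628⌋ = ⌊23972/628⌋ − ⌊23511/628⌋ = 38 − 37 = 1
n=52: ⌊(53·461)/628⌋ − ⌊(52·461)/628⌋ = ⌊24433/628⌋ − ⌊23972/628⌋ = 38 − 38 = 0
n=53: ⌊(54·461)/628⌋ − ⌊(53·461)/628⌋ = ⌊24894/628⌋ − ⌊24433/628⌋ = 39 − 38 = 1
n=54: ⌊(55·461)/628⌋ − ⌊(54·461)/628⌋ = ⌊25355/628⌋ − ⌊24894/628⌋ = 40 − 39 = 1
n=55: ⌊(56·461)/628⌋ − ⌊(55·461)/628⌋ = ⌊25816/628⌋ − ⌊25355/628⌋ = 41 − 40 = 1
n=56: ⌊(57·461)/628⌋ − ⌊(56·461)/628⌋ = ⌊26277/628⌋ − ⌊25816/628⌋ = 41 − 41 = 0
n=57: ⌊(58·461)/628⌋ − ⌊(57·461)/628⌋ = ⌊26738/628⌋ − ⌊26277/628⌋ = 42 − 41 = 1
n=58: ⌊(59·461)/628⌋ − ⌊(58·461)/628⌋ = ⌊27199/628⌋ − ⌊26738/628⌋ = 43 − 42 = 1
n=59: ⌊(60·461)/628⌋ − ⌊(59·461)/628⌋ = ⌊27660/628⌋ − ⌊27199/628⌋ = 44 − 43 = 1
n=60: ⌊(61·461)/628⌋ − ⌊(60·461)/628⌋ = ⌊28121/628⌋ − ⌊27660/628⌋ = 44 − 44 = 0
n=61: ⌊(62·461)/628⌋ − ⌊(61·461)/628⌋ = ⌊28582/628⌋ − ⌊28121/628⌋ = 45 − 44 = 1
n=62: ⌊(63·461)/628⌋ − ⌊(62·461)/628⌋ = ⌊29043/628⌋ − ⌊28582/628⌋ = 46 − 45 = 1
n=63: ⌊(64·461)/628⌋ − ⌊(63·461)/628⌋ = ⌊29504/628⌋ − ⌊29043/628⌋ = 46 − 46 = 0
n=64: ⌊(65·461)/628⌋ − ⌊(64·461)/628⌋ = ⌊29965/628⌋ − ⌊29504/628⌋ = 47 − 46 = 1
n=65: ⌊(66·461)/628⌋ − ⌊(65·461)/628⌋ = ⌊30426/628⌋ − ⌊29965/628⌋ = 48 − 47 = 1
n=66: ⌊(67·461)/628⌋ − ⌊(66·461)/628⌋ = ⌊30887/628⌋ − ⌊30426/628⌋ = 49 − 48 = 1
n=67: ⌊(68·461)/628⌋ − ⌊(67·461)/628⌋ = ⌊31348/628⌋ − ⌊30887/628⌋ = 49 − 49 = 0
n=68: ⌊(69·461)/628⌋ − ⌊(68·461)/628⌋ = ⌊31809/628⌋ − ⌊31348/628⌋ = 50 − 49 = 1
n=69: ⌊(70·461)/628⌋ − ⌊(69·461)/628⌋ = ⌊32270/628⌋ − ⌊31809/628⌋ = 51 − 50 = 1
n=70: ⌊(71·461)/628⌋ − ⌊(70·461)/628⌋ = ⌊32731/628⌋ − ⌊32270/628⌋ = 52 − 51 = 1
n=71: ⌊(72·461)/628⌋ − ⌊(71·461)/628⌋ = ⌊33192/628⌋ − ⌊32731/628⌋ = 52 − 52 = 0
n=72: ⌊(73·461)/628⌋ − ⌊(72·461)/628⌋ = ⌊33653/628⌋ − ⌊33192/628⌋ = 53 − 52 = 1
n=73: ⌊(74·461)/628⌋ − ⌊(73·461)/628⌋ = ⌊34114/628⌋ − ⌊33653/628⌋ = 54 − 53 = 1
n=74: ⌊(75·461)/628⌋ − ⌊(74·461)/628⌋ = ⌊34575/628⌋ − ⌊34114/628⌋ = 55 − 54 = 1
n=75: ⌊(76·461)/628⌋ − ⌊(75·461)/628⌋ = ⌊35036/628⌋ − ⌊34575/628⌋ = 55 − 55 = 0
n=76: ⌊(77·461)/628⌋ − ⌊(76·461)/628⌋ = ⌊35497/628⌋ − ⌊35036/628⌋ = 56 − 55 = 1
n=77: ⌊(78·461)/628⌋ − ⌊(77·461)/628⌋ = ⌊35958/628⌋ − ⌊35497/628⌋ = 57 − 56 = 1
n=78: ⌊(79·461)/628⌋ − ⌊(78·461)/628⌋ = ⌊36419/628⌋ − ⌊35958/628⌋ = 57 − 57 = 0
n=79: ⌊(80·461)/628⌋ − ⌊(79·461)/628⌋ = ⌊36880/628⌋ − ⌊36419/628⌋ = 58 − 57 = 1
n=80: ⌊(81·461)/628⌋ − ⌊(80·461)/628⌋ = ⌊37341/628⌋ − ⌊36880/628⌋ = 59 − 58 = 1
n=81: ⌊(82·461)/628⌋ − ⌊(81·461)/628⌋ = ⌊37802/628⌋ − ⌊37341/628⌋ = 60 − 59 = 1
n=82: ⌊(83·461)/628⌋ − ⌊(82·461)/628⌋ = ⌊38263/628⌋ − ⌊37802/628⌋ = 60 − 60 = 0
n=83: ⌊(84·461)/628⌋ − ⌊(83·461)/628⌋ = ⌊38724/628⌋ − ⌊38263/628⌋ = 61 − 60 = 1
n=84: ⌊(85·461)/628⌋ − ⌊(84·461)/628⌋ = ⌊39185/628⌋ − ⌊38724/628⌋ = 62 − 61 = 1
n=85: ⌊(86·461)/628⌋ − ⌊(85·461)/628⌋ = ⌊39646/628⌋ − ⌊39185/628⌋ = 63 − 62 = 1
n=86: ⌊(87·461)/628⌋ − ⌊(86·461)/628⌋ = ⌊40107/628⌋ − ⌊39646/628⌋ = 63 − 63 = 0
n=87: ⌊(88·461)/628⌋ − ⌊(87·461)/628⌋ = ⌊40568/628⌋ − ⌊40107/628⌋ = 64 − 63 = 1
n=88: ⌊(89·461)/628⌋ − ⌊(88·461)/628⌋ = ⌊41029/628⌋ − ⌊40568/628⌋ = 65 − 64 = 1
n=89: ⌊(90·461)/628⌋ − ⌊(89·461)/628⌋ = ⌊41490/628⌋ − ⌊41029/628⌋ = 66 − 65 = 1
n=90: ⌊(91·461)/628⌋ − ⌊(90·461)/628⌋ = ⌊41951/628⌋ − ⌊41490/628⌋ = 66 − 66 = 0
n=91: ⌊(92·461)/628⌋ − ⌊(91·461)/628⌋ = ⌊42412/628⌋ − ⌊41951/628⌋ = 67 − 66 = 1
n=92: ⌊(93·461)/628⌋ − ⌊(92·461)/628⌋ = ⌊42873/628⌋ − ⌊42412/628⌋ = 68 − 67 = 1
n=93: ⌊(94·461)/628⌋ − ⌊(93·461)/628⌋ = ⌊43334/628⌋ − ⌊42873/628⌋ = 69 − 68 = 1
n=94: ⌊(95·461)/628⌋ − ⌊(94·461)/628⌋ = ⌊43795/628⌋ − ⌊43334/628⌋ = 69 − 69 = 0
n=95: ⌊(96·461)/628⌋ − ⌊(95·461)/628⌋ = ⌊44256/628⌋ − ⌊43795/628⌋ = 70 − 69 = 1
n=96: ⌊(97·461)/628⌋ − ⌊(96·461)/628⌋ = ⌊44717/628⌋ − ⌊44256/628⌋ = 71 − 70 = 1
n=97: ⌊(98·461)/628⌋ − ⌊(97·461)/628⌋ = ⌊45178/628⌋ − ⌊44717/628⌋ = 71 − 71 = 0
n=98: ⌊(99·461)/628⌋ − ⌊(98·461)/628⌋ = ⌊45639/628⌋ − ⌊45178/628⌋ = 72 − 71 = 1
n=99: ⌊(100·461)/628⌋ − ⌊(99·461)/628⌋ = ⌊46100/628⌋ − ⌊45639/628⌋ = 73 − 72 = 1
n=100: ⌊(101·461)/628⌋ − ⌊(100·461)/628⌋ = ⌊46561/628⌋ − ⌊46100/628⌋ = 74 − 73 = 1
n=101: ⌊(102·461)/628⌋ − ⌊(101·461)/628⌋ = ⌊47022/628⌋ − ⌊46561/628⌋ = 74 − 74 = 0
n=102: ⌊(103·461)/628⌋ − ⌊(102·461)/628⌋ = ⌊47483/628⌋ − ⌊47022/628⌋ = 75 − 74 = 1
n=103: ⌊(104·461)/628⌋ − ⌊(103·461)/628⌋ = ⌊47944/628⌋ − ⌊47483/628⌋ = 76 − 75 = 1

01101110111011101101110111011101101110111011101101110111011101101110111011101101110111011101110110111011


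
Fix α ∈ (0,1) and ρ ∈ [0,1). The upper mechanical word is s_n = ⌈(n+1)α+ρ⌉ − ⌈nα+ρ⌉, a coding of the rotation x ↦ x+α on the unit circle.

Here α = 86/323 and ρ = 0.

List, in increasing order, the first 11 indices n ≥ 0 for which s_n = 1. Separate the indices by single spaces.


0 3 7 11 15 18 22 26 30 33 37

n=0: ⌈86/323⌉−⌈0/323⌉ = 1−0 = 1  ← one
n=1: ⌈172/323⌉−⌈86/323⌉ = 1−1 = 0
n=2: ⌈258/323⌉−⌈172/323⌉ = 1−1 = 0
n=3: ⌈344/323⌉−⌈258/323⌉ = 2−1 = 1  ← one
n=4: ⌈430/323⌉−⌈344/323⌉ = 2−2 = 0
n=5: ⌈516/323⌉−⌈430/323⌉ = 2−2 = 0
n=6: ⌈602/323⌉−⌈516/323⌉ = 2−2 = 0
n=7: ⌈688/323⌉−⌈602/323⌉ = 3−2 = 1  ← one
n=8: ⌈774/323⌉−⌈688/323⌉ = 3−3 = 0
n=9: ⌈860/323⌉−⌈774/323⌉ = 3−3 = 0
n=10: ⌈946/323⌉−⌈860/323⌉ = 3−3 = 0
n=11: ⌈1032/323⌉−⌈946/323⌉ = 4−3 = 1  ← one
n=12: ⌈1118/323⌉−⌈1032/323⌉ = 4−4 = 0
n=13: ⌈1204/323⌉−⌈1118/323⌉ = 4−4 = 0
n=14: ⌈1290/323⌉−⌈1204/323⌉ = 4−4 = 0
n=15: ⌈1376/323⌉−⌈1290/323⌉ = 5−4 = 1  ← one
n=16: ⌈1462/323⌉−⌈1376/323⌉ = 5−5 = 0
n=17: ⌈1548/323⌉−⌈1462/323⌉ = 5−5 = 0
n=18: ⌈1634/323⌉−⌈1548/323⌉ = 6−5 = 1  ← one
n=19: ⌈1720/323⌉−⌈1634/323⌉ = 6−6 = 0
n=20: ⌈1806/323⌉−⌈1720/323⌉ = 6−6 = 0
n=21: ⌈1892/323⌉−⌈1806/323⌉ = 6−6 = 0
n=22: ⌈1978/323⌉−⌈1892/323⌉ = 7−6 = 1  ← one
n=23: ⌈2064/323⌉−⌈1978/323⌉ = 7−7 = 0
n=24: ⌈2150/323⌉−⌈2064/323⌉ = 7−7 = 0
n=25: ⌈2236/323⌉−⌈2150/323⌉ = 7−7 = 0
n=26: ⌈2322/323⌉−⌈2236/323⌉ = 8−7 = 1  ← one
n=27: ⌈2408/323⌉−⌈2322/323⌉ = 8−8 = 0
n=28: ⌈2494/323⌉−⌈2408/323⌉ = 8−8 = 0
n=29: ⌈2580/323⌉−⌈2494/323⌉ = 8−8 = 0
n=30: ⌈2666/323⌉−⌈2580/323⌉ = 9−8 = 1  ← one
n=31: ⌈2752/323⌉−⌈2666/323⌉ = 9−9 = 0
n=32: ⌈2838/323⌉−⌈2752/323⌉ = 9−9 = 0
n=33: ⌈2924/323⌉−⌈2838/323⌉ = 10−9 = 1  ← one
n=34: ⌈3010/323⌉−⌈2924/323⌉ = 10−10 = 0
n=35: ⌈3096/323⌉−⌈3010/323⌉ = 10−10 = 0
n=36: ⌈3182/323⌉−⌈3096/323⌉ = 10−10 = 0
n=37: ⌈3268/323⌉−⌈3182/323⌉ = 11−10 = 1  ← one
positions of the first 11 ones: 0 3 7 11 15 18 22 26 30 33 37


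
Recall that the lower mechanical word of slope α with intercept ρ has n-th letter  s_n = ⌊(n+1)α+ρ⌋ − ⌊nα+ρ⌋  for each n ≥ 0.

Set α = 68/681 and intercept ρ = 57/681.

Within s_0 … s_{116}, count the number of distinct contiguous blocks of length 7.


t_n = ⌊(n·68+57)/681⌋ for n = 0 … 117:
  n=0…9: ⌊57/681⌋=0 ⌊125/681⌋=0 ⌊193/681⌋=0 ⌊261/681⌋=0 ⌊329/681⌋=0 ⌊397/681⌋=0 ⌊465/681⌋=0 ⌊533/681⌋=0 ⌊601/681⌋=0 ⌊669/681⌋=0
  n=10…19: ⌊737/681⌋=1 ⌊805/681⌋=1 ⌊873/681⌋=1 ⌊941/681⌋=1 ⌊1009/681⌋=1 ⌊1077/681⌋=1 ⌊1145/681⌋=1 ⌊1213/681⌋=1 ⌊1281/681⌋=1 ⌊1349/681⌋=1
  n=20…29: ⌊1417/681⌋=2 ⌊1485/681⌋=2 ⌊1553/681⌋=2 ⌊1621/681⌋=2 ⌊1689/681⌋=2 ⌊1757/681⌋=2 ⌊1825/681⌋=2 ⌊1893/681⌋=2 ⌊1961/681⌋=2 ⌊2029/681⌋=2
  n=30…39: ⌊2097/681⌋=3 ⌊2165/681⌋=3 ⌊2233/681⌋=3 ⌊2301/681⌋=3 ⌊2369/681⌋=3 ⌊2437/681⌋=3 ⌊2505/681⌋=3 ⌊2573/681⌋=3 ⌊2641/681⌋=3 ⌊2709/681⌋=3
  n=40…49: ⌊2777/681⌋=4 ⌊2845/681⌋=4 ⌊2913/681⌋=4 ⌊2981/681⌋=4 ⌊3049/681⌋=4 ⌊3117/681⌋=4 ⌊3185/681⌋=4 ⌊3253/681⌋=4 ⌊3321/681⌋=4 ⌊3389/681⌋=4
  n=50…59: ⌊3457/681⌋=5 ⌊3525/681⌋=5 ⌊3593/681⌋=5 ⌊3661/681⌋=5 ⌊3729/681⌋=5 ⌊3797/681⌋=5 ⌊3865/681⌋=5 ⌊3933/681⌋=5 ⌊4001/681⌋=5 ⌊4069/681⌋=5
  n=60…69: ⌊4137/681⌋=6 ⌊4205/681⌋=6 ⌊4273/681⌋=6 ⌊4341/681⌋=6 ⌊4409/681⌋=6 ⌊4477/681⌋=6 ⌊4545/681⌋=6 ⌊4613/681⌋=6 ⌊4681/681⌋=6 ⌊4749/681⌋=6
  n=70…79: ⌊4817/681⌋=7 ⌊4885/681⌋=7 ⌊4953/681⌋=7 ⌊5021/681⌋=7 ⌊5089/681⌋=7 ⌊5157/681⌋=7 ⌊5225/681⌋=7 ⌊5293/681⌋=7 ⌊5361/681⌋=7 ⌊5429/681⌋=7
  n=80…89: ⌊5497/681⌋=8 ⌊5565/681⌋=8 ⌊5633/681⌋=8 ⌊5701/681⌋=8 ⌊5769/681⌋=8 ⌊5837/681⌋=8 ⌊5905/681⌋=8 ⌊5973/681⌋=8 ⌊6041/681⌋=8 ⌊6109/681⌋=8
  n=90…99: ⌊6177/681⌋=9 ⌊6245/681⌋=9 ⌊6313/681⌋=9 ⌊6381/681⌋=9 ⌊6449/681⌋=9 ⌊6517/681⌋=9 ⌊6585/681⌋=9 ⌊6653/681⌋=9 ⌊6721/681⌋=9 ⌊6789/681⌋=9
  n=100…109: ⌊6857/681⌋=10 ⌊6925/681⌋=10 ⌊6993/681⌋=10 ⌊7061/681⌋=10 ⌊7129/681⌋=10 ⌊7197/681⌋=10 ⌊7265/681⌋=10 ⌊7333/681⌋=10 ⌊7401/681⌋=10 ⌊7469/681⌋=10
  n=110…117: ⌊7537/681⌋=11 ⌊7605/681⌋=11 ⌊7673/681⌋=11 ⌊7741/681⌋=11 ⌊7809/681⌋=11 ⌊7877/681⌋=11 ⌊7945/681⌋=11 ⌊8013/681⌋=11
s_n = t_(n+1) − t_n for n = 0 … 116 gives
prefix = 000000000100000000010000000001000000000100000000010000000001000000000100000000010000000001000000000100000000010000000
slide a length-7 window over [0..6] … [110..116] (111 windows); first occurrence of each distinct factor:
  [  0..  6] 0000000
  [  3..  9] 0000001
  [  4.. 10] 0000010
  [  5.. 11] 0000100
  [  6.. 12] 0001000
  [  7.. 13] 0010000
  [  8.. 14] 0100000
  [  9.. 15] 1000000
  (the other 103 windows repeat one of these)
distinct factors: {0000000, 0000001, 0000010, 0000100, 0001000, 0010000, 0100000, 1000000}
count = 8  (Sturmian bound for length 7 is 8)

8


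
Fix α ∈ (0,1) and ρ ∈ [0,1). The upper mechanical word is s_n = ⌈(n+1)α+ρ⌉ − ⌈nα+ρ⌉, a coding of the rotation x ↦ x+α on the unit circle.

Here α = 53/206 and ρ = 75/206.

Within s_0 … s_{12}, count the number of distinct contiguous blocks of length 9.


4

t_n = ⌈(n·53+75)/206⌉ for n = 0 … 13:
  n=0…9: ⌈75/206⌉=1 ⌈128/206⌉=1 ⌈181/206⌉=1 ⌈234/206⌉=2 ⌈287/206⌉=2 ⌈340/206⌉=2 ⌈393/206⌉=2 ⌈446/206⌉=3 ⌈499/206⌉=3 ⌈552/206⌉=3
  n=10…13: ⌈605/206⌉=3 ⌈658/206⌉=4 ⌈711/206⌉=4 ⌈764/206⌉=4
s_n = t_(n+1) − t_n for n = 0 … 12 gives
prefix = 0010001000100
slide a length-9 window over [0..8] … [4..12] (5 windows); first occurrence of each distinct factor:
  [  0..  8] 001000100
  [  1..  9] 010001000
  [  2.. 10] 100010001
  [  3.. 11] 000100010
  (the other 1 window repeats one of these)
distinct factors: {000100010, 001000100, 010001000, 100010001}
count = 4  (Sturmian bound for length 9 is 10)


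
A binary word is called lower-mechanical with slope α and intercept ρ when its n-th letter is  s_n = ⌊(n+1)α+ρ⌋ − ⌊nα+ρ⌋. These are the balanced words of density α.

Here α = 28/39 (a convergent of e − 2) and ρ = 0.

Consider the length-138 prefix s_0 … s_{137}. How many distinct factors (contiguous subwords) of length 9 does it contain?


t_n = ⌊(n·28)/39⌋ for n = 0 … 138:
  n=0…9: ⌊0/39⌋=0 ⌊28/39⌋=0 ⌊56/39⌋=1 ⌊84/39⌋=2 ⌊112/39⌋=2 ⌊140/39⌋=3 ⌊168/39⌋=4 ⌊196/39⌋=5 ⌊224/39⌋=5 ⌊252/39⌋=6
  n=10…19: ⌊280/39⌋=7 ⌊308/39⌋=7 ⌊336/39⌋=8 ⌊364/39⌋=9 ⌊392/39⌋=10 ⌊420/39⌋=10 ⌊448/39⌋=11 ⌊476/39⌋=12 ⌊504/39⌋=12 ⌊532/39⌋=13
  n=20…29: ⌊560/39⌋=14 ⌊588/39⌋=15 ⌊616/39⌋=15 ⌊644/39⌋=16 ⌊672/39⌋=17 ⌊700/39⌋=17 ⌊728/39⌋=18 ⌊756/39⌋=19 ⌊784/39⌋=20 ⌊812/39⌋=20
  n=30…39: ⌊840/39⌋=21 ⌊868/39⌋=22 ⌊896/39⌋=22 ⌊924/39⌋=23 ⌊952/39⌋=24 ⌊980/39⌋=25 ⌊1008/39⌋=25 ⌊1036/39⌋=26 ⌊1064/39⌋=27 ⌊1092/39⌋=28
  n=40…49: ⌊1120/39⌋=28 ⌊1148/39⌋=29 ⌊1176/39⌋=30 ⌊1204/39⌋=30 ⌊1232/39⌋=31 ⌊1260/39⌋=32 ⌊1288/39⌋=33 ⌊1316/39⌋=33 ⌊1344/39⌋=34 ⌊1372/39⌋=35
  n=50…59: ⌊1400/39⌋=35 ⌊1428/39⌋=36 ⌊1456/39⌋=37 ⌊1484/39⌋=38 ⌊1512/39⌋=38 ⌊1540/39⌋=39 ⌊1568/39⌋=40 ⌊1596/39⌋=40 ⌊1624/39⌋=41 ⌊1652/39⌋=42
  n=60…69: ⌊1680/39⌋=43 ⌊1708/39⌋=43 ⌊1736/39⌋=44 ⌊1764/39⌋=45 ⌊1792/39⌋=45 ⌊1820/39⌋=46 ⌊1848/39⌋=47 ⌊1876/39⌋=48 ⌊1904/39⌋=48 ⌊1932/39⌋=49
  n=70…79: ⌊1960/39⌋=50 ⌊1988/39⌋=50 ⌊2016/39⌋=51 ⌊2044/39⌋=52 ⌊2072/39⌋=53 ⌊2100/39⌋=53 ⌊2128/39⌋=54 ⌊2156/39⌋=55 ⌊2184/39⌋=56 ⌊2212/39⌋=56
  n=80…89: ⌊2240/39⌋=57 ⌊2268/39⌋=58 ⌊2296/39⌋=58 ⌊2324/39⌋=59 ⌊2352/39⌋=60 ⌊2380/39⌋=61 ⌊2408/39⌋=61 ⌊2436/39⌋=62 ⌊2464/39⌋=63 ⌊2492/39⌋=63
  n=90…99: ⌊2520/39⌋=64 ⌊2548/39⌋=65 ⌊2576/39⌋=66 ⌊2604/39⌋=66 ⌊2632/39⌋=67 ⌊2660/39⌋=68 ⌊2688/39⌋=68 ⌊2716/39⌋=69 ⌊2744/39⌋=70 ⌊2772/39⌋=71
  n=100…109: ⌊2800/39⌋=71 ⌊2828/39⌋=72 ⌊2856/39⌋=73 ⌊2884/39⌋=73 ⌊2912/39⌋=74 ⌊2940/39⌋=75 ⌊2968/39⌋=76 ⌊2996/39⌋=76 ⌊3024/39⌋=77 ⌊3052/39⌋=78
  n=110…119: ⌊3080/39⌋=78 ⌊3108/39⌋=79 ⌊3136/39⌋=80 ⌊3164/39⌋=81 ⌊3192/39⌋=81 ⌊3220/39⌋=82 ⌊3248/39⌋=83 ⌊3276/39⌋=84 ⌊3304/39⌋=84 ⌊3332/39⌋=85
  n=120…129: ⌊3360/39⌋=86 ⌊3388/39⌋=86 ⌊3416/39⌋=87 ⌊3444/39⌋=88 ⌊3472/39⌋=89 ⌊3500/39⌋=89 ⌊3528/39⌋=90 ⌊3556/39⌋=91 ⌊3584/39⌋=91 ⌊3612/39⌋=92
  n=130…138: ⌊3640/39⌋=93 ⌊3668/39⌋=94 ⌊3696/39⌋=94 ⌊3724/39⌋=95 ⌊3752/39⌋=96 ⌊3780/39⌋=96 ⌊3808/39⌋=97 ⌊3836/39⌋=98 ⌊3864/39⌋=99
s_n = t_(n+1) − t_n for n = 0 … 137 gives
prefix = 011011101101110110111011011101101110111011011101101110110111011011101101110111011011101101110110111011011101101110111011011101101110110111
slide a length-9 window over [0..8] … [129..137] (130 windows); first occurrence of each distinct factor:
  [  0..  8] 011011101
  [  1..  9] 110111011
  [  2.. 10] 101110110
  [  3.. 11] 011101101
  [  4.. 12] 111011011
  [  5.. 13] 110110111
  [  6.. 14] 101101110
  [ 30.. 38] 101110111
  [ 31.. 39] 011101110
  [ 32.. 40] 111011101
  (the other 120 windows repeat one of these)
distinct factors: {011011101, 011101101, 011101110, 101101110, 101110110, 101110111, 110110111, 110111011, 111011011, 111011101}
count = 10  (Sturmian bound for length 9 is 10)

10


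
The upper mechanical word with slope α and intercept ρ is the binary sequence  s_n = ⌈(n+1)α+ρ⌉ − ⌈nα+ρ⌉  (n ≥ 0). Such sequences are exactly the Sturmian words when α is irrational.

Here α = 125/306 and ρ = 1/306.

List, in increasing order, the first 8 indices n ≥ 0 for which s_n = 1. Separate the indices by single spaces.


2 4 7 9 12 14 17 19

n=0: ⌈126/306⌉−⌈1/306⌉ = 1−1 = 0
n=1: ⌈251/306⌉−⌈126/306⌉ = 1−1 = 0
n=2: ⌈376/306⌉−⌈251/306⌉ = 2−1 = 1  ← one
n=3: ⌈501/306⌉−⌈376/306⌉ = 2−2 = 0
n=4: ⌈626/306⌉−⌈501/306⌉ = 3−2 = 1  ← one
n=5: ⌈751/306⌉−⌈626/306⌉ = 3−3 = 0
n=6: ⌈876/306⌉−⌈751/306⌉ = 3−3 = 0
n=7: ⌈1001/306⌉−⌈876/306⌉ = 4−3 = 1  ← one
n=8: ⌈1126/306⌉−⌈1001/306⌉ = 4−4 = 0
n=9: ⌈1251/306⌉−⌈1126/306⌉ = 5−4 = 1  ← one
n=10: ⌈1376/306⌉−⌈1251/306⌉ = 5−5 = 0
n=11: ⌈1501/306⌉−⌈1376/306⌉ = 5−5 = 0
n=12: ⌈1626/306⌉−⌈1501/306⌉ = 6−5 = 1  ← one
n=13: ⌈1751/306⌉−⌈1626/306⌉ = 6−6 = 0
n=14: ⌈1876/306⌉−⌈1751/306⌉ = 7−6 = 1  ← one
n=15: ⌈2001/306⌉−⌈1876/306⌉ = 7−7 = 0
n=16: ⌈2126/306⌉−⌈2001/306⌉ = 7−7 = 0
n=17: ⌈2251/306⌉−⌈2126/306⌉ = 8−7 = 1  ← one
n=18: ⌈2376/306⌉−⌈2251/306⌉ = 8−8 = 0
n=19: ⌈2501/306⌉−⌈2376/306⌉ = 9−8 = 1  ← one
positions of the first 8 ones: 2 4 7 9 12 14 17 19


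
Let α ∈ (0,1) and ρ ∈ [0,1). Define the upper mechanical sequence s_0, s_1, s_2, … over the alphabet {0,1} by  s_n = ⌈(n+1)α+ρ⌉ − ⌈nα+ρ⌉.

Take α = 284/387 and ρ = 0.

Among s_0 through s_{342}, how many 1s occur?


252

#1s = Σ_{n=0}^{342} s_n = Σ_{n=0}^{342} (⌈(n+1)α+ρ⌉ − ⌈nα+ρ⌉)
the sum telescopes: every ⌈nα+ρ⌉ with 0 < n < 343 appears once with + and once with −, leaving ⌈343α+ρ⌉ − ⌈0·α+ρ⌉
343α + ρ = (343·284) / 387 = 97412/387
ρ = 0/387
⌈97412/387⌉ = 252,  ⌈0/387⌉ = 0
#1s = 252 − 0 = 252


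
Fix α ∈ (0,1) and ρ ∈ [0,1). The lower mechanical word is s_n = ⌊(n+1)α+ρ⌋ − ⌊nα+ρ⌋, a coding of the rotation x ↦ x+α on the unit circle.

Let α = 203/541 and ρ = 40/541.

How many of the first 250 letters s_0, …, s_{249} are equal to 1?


93

#1s = Σ_{n=0}^{249} s_n = Σ_{n=0}^{249} (⌊(n+1)α+ρ⌋ − ⌊nα+ρ⌋)
the sum telescopes: every ⌊nα+ρ⌋ with 0 < n < 250 appears once with + and once with −, leaving ⌊250α+ρ⌋ − ⌊0·α+ρ⌋
250α + ρ = (250·203 + 40) / 541 = 50790/541
ρ = 40/541
⌊50790/541⌋ = 93,  ⌊40/541⌋ = 0
#1s = 93 − 0 = 93


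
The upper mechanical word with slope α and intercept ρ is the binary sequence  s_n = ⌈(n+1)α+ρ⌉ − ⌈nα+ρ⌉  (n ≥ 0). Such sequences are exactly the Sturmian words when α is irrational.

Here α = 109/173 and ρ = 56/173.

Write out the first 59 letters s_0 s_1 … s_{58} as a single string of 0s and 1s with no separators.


01101101011011011010110110101101101101011011010110110101101

n=0: ⌈(1·109+56)/173⌉ − ⌈(0·109+56)/173⌉ = ⌈165/173⌉ − ⌈56/173⌉ = 1 − 1 = 0
n=1: ⌈(2·109+56)/173⌉ − ⌈(1·109+56)/173⌉ = ⌈274/173⌉ − ⌈165/173⌉ = 2 − 1 = 1
n=2: ⌈(3·109+56)/173⌉ − ⌈(2·109+56)/173⌉ = ⌈383/173⌉ − ⌈274/173⌉ = 3 − 2 = 1
n=3: ⌈(4·109+56)/173⌉ − ⌈(3·109+56)/173⌉ = ⌈492/173⌉ − ⌈383/173⌉ = 3 − 3 = 0
n=4: ⌈(5·109+56)/173⌉ − ⌈(4·109+56)/173⌉ = ⌈601/173⌉ − ⌈492/173⌉ = 4 − 3 = 1
n=5: ⌈(6·109+56)/173⌉ − ⌈(5·109+56)/173⌉ = ⌈710/173⌉ − ⌈601/173⌉ = 5 − 4 = 1
n=6: ⌈(7·109+56)/173⌉ − ⌈(6·109+56)/173⌉ = ⌈819/173⌉ − ⌈710/173⌉ = 5 − 5 = 0
n=7: ⌈(8·109+56)/173⌉ − ⌈(7·109+56)/173⌉ = ⌈928/173⌉ − ⌈819/173⌉ = 6 − 5 = 1
n=8: ⌈(9·109+56)/173⌉ − ⌈(8·109+56)/173⌉ = ⌈1037/173⌉ − ⌈928/173⌉ = 6 − 6 = 0
n=9: ⌈(10·109+56)/173⌉ − ⌈(9·109+56)/173⌉ = ⌈1146/173⌉ − ⌈1037/173⌉ = 7 − 6 = 1
n=10: ⌈(11·109+56)/173⌉ − ⌈(10·109+56)/173⌉ = ⌈1255/173⌉ − ⌈1146/173⌉ = 8 − 7 = 1
n=11: ⌈(12·109+56)/173⌉ − ⌈(11·109+56)/173⌉ = ⌈1364/173⌉ − ⌈1255/173⌉ = 8 − 8 = 0
n=12: ⌈(13·109+56)/173⌉ − ⌈(12·109+56)/173⌉ = ⌈1473/173⌉ − ⌈1364/173⌉ = 9 − 8 = 1
n=13: ⌈(14·109+56)/173⌉ − ⌈(13·109+56)/173⌉ = ⌈1582/173⌉ − ⌈1473/173⌉ = 10 − 9 = 1
n=14: ⌈(15·109+56)/173⌉ − ⌈(14·109+56)/173⌉ = ⌈1691/173⌉ − ⌈1582/173⌉ = 10 − 10 = 0
n=15: ⌈(16·109+56)/173⌉ − ⌈(15·109+56)/173⌉ = ⌈1800/173⌉ − ⌈1691/173⌉ = 11 − 10 = 1
n=16: ⌈(17·109+56)/173⌉ − ⌈(16·109+56)/173⌉ = ⌈1909/173⌉ − ⌈1800/173⌉ = 12 − 11 = 1
n=17: ⌈(18·109+56)/173⌉ − ⌈(17·109+56)/173⌉ = ⌈2018/173⌉ − ⌈1909/173⌉ = 12 − 12 = 0
n=18: ⌈(19·109+56)/173⌉ − ⌈(18·109+56)/173⌉ = ⌈2127/173⌉ − ⌈2018/173⌉ = 13 − 12 = 1
n=19: ⌈(20·109+56)/173⌉ − ⌈(19·109+56)/173⌉ = ⌈2236/173⌉ − ⌈2127/173⌉ = 13 − 13 = 0
n=20: ⌈(21·109+56)/173⌉ − ⌈(20·109+56)/173⌉ = ⌈2345/173⌉ − ⌈2236/173⌉ = 14 − 13 = 1
n=21: ⌈(22·109+56)/173⌉ − ⌈(21·109+56)/173⌉ = ⌈2454/173⌉ − ⌈2345/173⌉ = 15 − 14 = 1
n=22: ⌈(23·109+56)/173⌉ − ⌈(22·109+56)/173⌉ = ⌈2563/173⌉ − ⌈2454/173⌉ = 15 − 15 = 0
n=23: ⌈(24·109+56)/173⌉ − ⌈(23·109+56)/173⌉ = ⌈2672/173⌉ − ⌈2563/173⌉ = 16 − 15 = 1
n=24: ⌈(25·109+56)/173⌉ − ⌈(24·109+56)/173⌉ = ⌈2781/173⌉ − ⌈2672/173⌉ = 17 − 16 = 1
n=25: ⌈(26·109+56)/173⌉ − ⌈(25·109+56)/173⌉ = ⌈2890/173⌉ − ⌈2781/173⌉ = 17 − 17 = 0
n=26: ⌈(27·109+56)/173⌉ − ⌈(26·109+56)/173⌉ = ⌈2999/173⌉ − ⌈2890/173⌉ = 18 − 17 = 1
n=27: ⌈(28·109+56)/173⌉ − ⌈(27·109+56)/173⌉ = ⌈3108/173⌉ − ⌈2999/173⌉ = 18 − 18 = 0
n=28: ⌈(29·109+56)/173⌉ − ⌈(28·109+56)/173⌉ = ⌈3217/173⌉ − ⌈3108/173⌉ = 19 − 18 = 1
n=29: ⌈(30·109+56)/173⌉ − ⌈(29·109+56)/173⌉ = ⌈3326/173⌉ − ⌈3217/173⌉ = 20 − 19 = 1
n=30: ⌈(31·109+56)/173⌉ − ⌈(30·109+56)/173⌉ = ⌈3435/173⌉ − ⌈3326/173⌉ = 20 − 20 = 0
n=31: ⌈(32·109+56)/173⌉ − ⌈(31·109+56)/173⌉ = ⌈3544/173⌉ − ⌈3435/173⌉ = 21 − 20 = 1
n=32: ⌈(33·109+56)/173⌉ − ⌈(32·109+56)/173⌉ = ⌈3653/173⌉ − ⌈3544/173⌉ = 22 − 21 = 1
n=33: ⌈(34·109+56)/173⌉ − ⌈(33·109+56)/173⌉ = ⌈3762/173⌉ − ⌈3653/173⌉ = 22 − 22 = 0
n=34: ⌈(35·109+56)/173⌉ − ⌈(34·109+56)/173⌉ = ⌈3871/173⌉ − ⌈3762/173⌉ = 23 − 22 = 1
n=35: ⌈(36·109+56)/173⌉ − ⌈(35·109+56)/173⌉ = ⌈3980/173⌉ − ⌈3871/173⌉ = 24 − 23 = 1
n=36: ⌈(37·109+56)/173⌉ − ⌈(36·109+56)/173⌉ = ⌈4089/173⌉ − ⌈3980/173⌉ = 24 − 24 = 0
n=37: ⌈(38·109+56)/173⌉ − ⌈(37·109+56)/173⌉ = ⌈4198/173⌉ − ⌈4089/173⌉ = 25 − 24 = 1
n=38: ⌈(39·109+56)/173⌉ − ⌈(38·109+56)/173⌉ = ⌈4307/173⌉ − ⌈4198/173⌉ = 25 − 25 = 0
n=39: ⌈(40·109+56)/173⌉ − ⌈(39·109+56)/173⌉ = ⌈4416/173⌉ − ⌈4307/173⌉ = 26 − 25 = 1
n=40: ⌈(41·109+56)/173⌉ − ⌈(40·109+56)/173⌉ = ⌈4525/173⌉ − ⌈4416/173⌉ = 27 − 26 = 1
n=41: ⌈(42·109+56)/173⌉ − ⌈(41·109+56)/173⌉ = ⌈4634/173⌉ − ⌈4525/173⌉ = 27 − 27 = 0
n=42: ⌈(43·109+56)/173⌉ − ⌈(42·109+56)/173⌉ = ⌈4743/173⌉ − ⌈4634/173⌉ = 28 − 27 = 1
n=43: ⌈(44·109+56)/173⌉ − ⌈(43·109+56)/173⌉ = ⌈4852/173⌉ − ⌈4743/173⌉ = 29 − 28 = 1
n=44: ⌈(45·109+56)/173⌉ − ⌈(44·109+56)/173⌉ = ⌈4961/173⌉ − ⌈4852/173⌉ = 29 − 29 = 0
n=45: ⌈(46·109+56)/173⌉ − ⌈(45·109+56)/173⌉ = ⌈5070/173⌉ − ⌈4961/173⌉ = 30 − 29 = 1
n=46: ⌈(47·109+56)/173⌉ − ⌈(46·109+56)/173⌉ = ⌈5179/173⌉ − ⌈5070/173⌉ = 30 − 30 = 0
n=47: ⌈(48·109+56)/173⌉ − ⌈(47·109+56)/173⌉ = ⌈5288/173⌉ − ⌈5179/173⌉ = 31 − 30 = 1
n=48: ⌈(49·109+56)/173⌉ − ⌈(48·109+56)/173⌉ = ⌈5397/173⌉ − ⌈5288/173⌉ = 32 − 31 = 1
n=49: ⌈(50·109+56)/173⌉ − ⌈(49·109+56)/173⌉ = ⌈5506/173⌉ − ⌈5397/173⌉ = 32 − 32 = 0
n=50: ⌈(51·109+56)/173⌉ − ⌈(50·109+56)/173⌉ = ⌈5615/173⌉ − ⌈5506/173⌉ = 33 − 32 = 1
n=51: ⌈(52·109+56)/173⌉ − ⌈(51·109+56)/173⌉ = ⌈5724/173⌉ − ⌈5615/173⌉ = 34 − 33 = 1
n=52: ⌈(53·109+56)/173⌉ − ⌈(52·109+56)/173⌉ = ⌈5833/173⌉ − ⌈5724/173⌉ = 34 − 34 = 0
n=53: ⌈(54·109+56)/173⌉ − ⌈(53·109+56)/173⌉ = ⌈5942/173⌉ − ⌈5833/173⌉ = 35 − 34 = 1
n=54: ⌈(55·109+56)/173⌉ − ⌈(54·109+56)/173⌉ = ⌈6051/173⌉ − ⌈5942/173⌉ = 35 − 35 = 0
n=55: ⌈(56·109+56)/173⌉ − ⌈(55·109+56)/173⌉ = ⌈6160/173⌉ − ⌈6051/173⌉ = 36 − 35 = 1
n=56: ⌈(57·109+56)/173⌉ − ⌈(56·109+56)/173⌉ = ⌈6269/173⌉ − ⌈6160/173⌉ = 37 − 36 = 1
n=57: ⌈(58·109+56)/173⌉ − ⌈(57·109+56)/173⌉ = ⌈6378/173⌉ − ⌈6269/173⌉ = 37 − 37 = 0
n=58: ⌈(59·109+56)/173⌉ − ⌈(58·109+56)/173⌉ = ⌈6487/173⌉ − ⌈6378/173⌉ = 38 − 37 = 1
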